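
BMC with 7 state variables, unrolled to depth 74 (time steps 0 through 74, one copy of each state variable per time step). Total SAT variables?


BMC unrolls to depth k, creating one copy of each state var for steps 0..k.
Step count = 74 + 1 = 75 (steps 0 through 74)
Vars per step = 7
Total = 7 * 75 = 525

525


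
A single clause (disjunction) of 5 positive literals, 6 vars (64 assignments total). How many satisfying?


Step 1: Total=2^6=64
Step 2: Unsat when all 5 false: 2^1=2
Step 3: Sat=64-2=62

62


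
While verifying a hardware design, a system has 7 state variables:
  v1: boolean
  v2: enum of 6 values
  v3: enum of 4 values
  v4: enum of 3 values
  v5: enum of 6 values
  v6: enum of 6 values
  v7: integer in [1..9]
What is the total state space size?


State space = product of domain sizes of all variables.
Domain sizes:
  v1 (boolean): 2
  v2 (enum of 6 values): 6
  v3 (enum of 4 values): 4
  v4 (enum of 3 values): 3
  v5 (enum of 6 values): 6
  v6 (enum of 6 values): 6
  v7 (integer in [1..9]): 9
Product = 2 * 6 * 4 * 3 * 6 * 6 * 9 = 46656

46656


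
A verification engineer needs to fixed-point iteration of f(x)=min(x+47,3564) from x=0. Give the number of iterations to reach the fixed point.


Step 1: x=0, cap=3564, increment=47
Step 2: x grows by 47 each step until capped at 3564; fixed point is x=3564
Step 3: iterations = ceil(3564/47) = 76

76


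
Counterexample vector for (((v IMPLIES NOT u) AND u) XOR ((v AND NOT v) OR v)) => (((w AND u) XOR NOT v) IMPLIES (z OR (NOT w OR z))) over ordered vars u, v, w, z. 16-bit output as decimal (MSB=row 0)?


F1 = (((v IMPLIES NOT u) AND u) XOR ((v AND NOT v) OR v))
F2 = (((w AND u) XOR NOT v) IMPLIES (z OR (NOT w OR z)))
Counterexample to F1=>F2 is where F1=1 and F2=0.
Evaluate each row (bits = u,v,w,z, MSB first):
  row 0 [0000]: F1=0 F2=1 -> F1&~F2 -> 0
  row 1 [0001]: F1=0 F2=1 -> F1&~F2 -> 0
  row 2 [0010]: F1=0 F2=0 -> F1&~F2 -> 0
  row 3 [0011]: F1=0 F2=1 -> F1&~F2 -> 0
  row 4 [0100]: F1=1 F2=1 -> F1&~F2 -> 0
  row 5 [0101]: F1=1 F2=1 -> F1&~F2 -> 0
  row 6 [0110]: F1=1 F2=1 -> F1&~F2 -> 0
  row 7 [0111]: F1=1 F2=1 -> F1&~F2 -> 0
  row 8 [1000]: F1=1 F2=1 -> F1&~F2 -> 0
  row 9 [1001]: F1=1 F2=1 -> F1&~F2 -> 0
  row 10 [1010]: F1=1 F2=1 -> F1&~F2 -> 0
  row 11 [1011]: F1=1 F2=1 -> F1&~F2 -> 0
  row 12 [1100]: F1=1 F2=1 -> F1&~F2 -> 0
  row 13 [1101]: F1=1 F2=1 -> F1&~F2 -> 0
  row 14 [1110]: F1=1 F2=0 -> F1&~F2 -> 1
  row 15 [1111]: F1=1 F2=1 -> F1&~F2 -> 0
Full result column, 4 rows per line (u,v fixed per line; w,z runs 00..11 left to right):
  rows 0-3 [u,v=00]: 0000  = hex 0
  rows 4-7 [u,v=01]: 0000  = hex 0
  rows 8-11 [u,v=10]: 0000  = hex 0
  rows 12-15 [u,v=11]: 0010  = hex 2
Counterexample vector (row 0 .. row 15) = 0000000000000010
Output column grouped in 4s = 0000 0000 0000 0010 = 0x0002
Convert to decimal digit by digit (value = value*16 + digit):
  0 -> 0
  0*16 + 0 = 0
  0*16 + 0 = 0
  0*16 + 2 = 2
Decimal = 2

2


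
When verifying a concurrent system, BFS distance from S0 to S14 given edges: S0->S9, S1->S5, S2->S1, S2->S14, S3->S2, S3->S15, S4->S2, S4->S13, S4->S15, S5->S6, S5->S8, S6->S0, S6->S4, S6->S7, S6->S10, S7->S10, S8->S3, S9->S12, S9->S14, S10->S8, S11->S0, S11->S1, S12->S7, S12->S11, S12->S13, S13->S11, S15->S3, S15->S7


BFS layer-by-layer from S0:
  dist 0: {S0}
  dist 1: {S9}
  dist 2: {S12, S14}
  -> S14 reached at distance 2
Shortest path length = 2

2


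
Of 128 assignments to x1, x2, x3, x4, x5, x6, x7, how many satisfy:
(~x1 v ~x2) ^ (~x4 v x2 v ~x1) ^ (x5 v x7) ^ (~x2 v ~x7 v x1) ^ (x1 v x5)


CNF with 5 clauses over 7 vars (128 assignments).
An assignment satisfies CNF iff every clause has >=1 true literal.
Check each row (bits = x1,x2,x3,x4,x5,x6,x7; clause T/F shown):
  row 0 [0000000]: clauses=TTFTF -> 0
  row 1 [0000001]: clauses=TTTTF -> 0
  row 2 [0000010]: clauses=TTFTF -> 0
  row 3 [0000011]: clauses=TTTTF -> 0
  row 4 [0000100]: clauses=TTTTT -> 1
  (every remaining row is evaluated the same way; all 128 results are listed next)
Full result column, 8 rows per line (x1,x2,x3,x4 fixed per line; x5,x6,x7 runs 000..111 left to right):
  rows 0-7 [x1,x2,x3,x4=0000]: 00001111  (ones: 4)
  rows 8-15 [x1,x2,x3,x4=0001]: 00001111  (ones: 4)
  rows 16-23 [x1,x2,x3,x4=0010]: 00001111  (ones: 4)
  rows 24-31 [x1,x2,x3,x4=0011]: 00001111  (ones: 4)
  rows 32-39 [x1,x2,x3,x4=0100]: 00001010  (ones: 2)
  rows 40-47 [x1,x2,x3,x4=0101]: 00001010  (ones: 2)
  rows 48-55 [x1,x2,x3,x4=0110]: 00001010  (ones: 2)
  rows 56-63 [x1,x2,x3,x4=0111]: 00001010  (ones: 2)
  rows 64-71 [x1,x2,x3,x4=1000]: 01011111  (ones: 6)
  rows 72-79 [x1,x2,x3,x4=1001]: 00000000  (ones: 0)
  rows 80-87 [x1,x2,x3,x4=1010]: 01011111  (ones: 6)
  rows 88-95 [x1,x2,x3,x4=1011]: 00000000  (ones: 0)
  rows 96-103 [x1,x2,x3,x4=1100]: 00000000  (ones: 0)
  rows 104-111 [x1,x2,x3,x4=1101]: 00000000  (ones: 0)
  rows 112-119 [x1,x2,x3,x4=1110]: 00000000  (ones: 0)
  rows 120-127 [x1,x2,x3,x4=1111]: 00000000  (ones: 0)
Satisfying assignments = 4+4+4+4+2+2+2+2+6+0+6+0+0+0+0+0 = 36

36


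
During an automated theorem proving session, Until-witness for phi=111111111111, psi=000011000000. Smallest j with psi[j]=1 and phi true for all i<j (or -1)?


(phi U psi) at 0: need smallest j with psi[j]=1 and phi[i]=1 for all i in [0,j).
Scan from step 0:
  step 0: phi=1, psi=0 -> continue
  step 1: phi=1, psi=0 -> continue
  step 2: phi=1, psi=0 -> continue
  step 3: phi=1, psi=0 -> continue
  step 4: psi=1 and phi held for [0,4) -> witness found
Witness step = 4

4


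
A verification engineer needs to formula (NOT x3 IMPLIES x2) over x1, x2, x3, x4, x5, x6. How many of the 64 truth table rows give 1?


Formula: (NOT x3 IMPLIES x2) over 6 vars (64 rows)
Evaluate each row (x1, x2, x3, x4, x5, x6 as bits, MSB first):
  row 0 [000000]: (NOT 0 IMPLIES 0) -> 0
  row 1 [000001]: (NOT 0 IMPLIES 0) -> 0
  row 2 [000010]: (NOT 0 IMPLIES 0) -> 0
  row 3 [000011]: (NOT 0 IMPLIES 0) -> 0
  row 4 [000100]: (NOT 0 IMPLIES 0) -> 0
  (every remaining row is evaluated the same way; all 64 results are listed next)
Full result column, 8 rows per line (x1,x2,x3 fixed per line; x4,x5,x6 runs 000..111 left to right):
  rows 0-7 [x1,x2,x3=000]: 00000000  (ones: 0)
  rows 8-15 [x1,x2,x3=001]: 11111111  (ones: 8)
  rows 16-23 [x1,x2,x3=010]: 11111111  (ones: 8)
  rows 24-31 [x1,x2,x3=011]: 11111111  (ones: 8)
  rows 32-39 [x1,x2,x3=100]: 00000000  (ones: 0)
  rows 40-47 [x1,x2,x3=101]: 11111111  (ones: 8)
  rows 48-55 [x1,x2,x3=110]: 11111111  (ones: 8)
  rows 56-63 [x1,x2,x3=111]: 11111111  (ones: 8)
Count of 1-rows = 0+8+8+8+0+8+8+8 = 48

48


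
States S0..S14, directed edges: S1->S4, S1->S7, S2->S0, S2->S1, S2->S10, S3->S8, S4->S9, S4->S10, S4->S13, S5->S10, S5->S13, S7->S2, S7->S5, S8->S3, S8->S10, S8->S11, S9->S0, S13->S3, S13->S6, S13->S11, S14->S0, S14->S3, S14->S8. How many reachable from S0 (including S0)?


BFS from S0:
  layer 0: {S0}
Reachable set: {S0}
Count = 1

1


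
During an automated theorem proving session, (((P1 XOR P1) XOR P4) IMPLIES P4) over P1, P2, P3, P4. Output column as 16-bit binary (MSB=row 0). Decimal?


Formula: (((P1 XOR P1) XOR P4) IMPLIES P4) over P1, P2, P3, P4 (16 rows)
Evaluate each row (bits = P1,P2,P3,P4, MSB first):
  row 0 [0000]: (((0 XOR 0) XOR 0) IMPLIES 0) -> 1
  row 1 [0001]: (((0 XOR 0) XOR 1) IMPLIES 1) -> 1
  row 2 [0010]: (((0 XOR 0) XOR 0) IMPLIES 0) -> 1
  row 3 [0011]: (((0 XOR 0) XOR 1) IMPLIES 1) -> 1
  row 4 [0100]: (((0 XOR 0) XOR 0) IMPLIES 0) -> 1
  row 5 [0101]: (((0 XOR 0) XOR 1) IMPLIES 1) -> 1
  row 6 [0110]: (((0 XOR 0) XOR 0) IMPLIES 0) -> 1
  row 7 [0111]: (((0 XOR 0) XOR 1) IMPLIES 1) -> 1
  row 8 [1000]: (((1 XOR 1) XOR 0) IMPLIES 0) -> 1
  row 9 [1001]: (((1 XOR 1) XOR 1) IMPLIES 1) -> 1
  row 10 [1010]: (((1 XOR 1) XOR 0) IMPLIES 0) -> 1
  row 11 [1011]: (((1 XOR 1) XOR 1) IMPLIES 1) -> 1
  row 12 [1100]: (((1 XOR 1) XOR 0) IMPLIES 0) -> 1
  row 13 [1101]: (((1 XOR 1) XOR 1) IMPLIES 1) -> 1
  row 14 [1110]: (((1 XOR 1) XOR 0) IMPLIES 0) -> 1
  row 15 [1111]: (((1 XOR 1) XOR 1) IMPLIES 1) -> 1
Full result column, 4 rows per line (P1,P2 fixed per line; P3,P4 runs 00..11 left to right):
  rows 0-3 [P1,P2=00]: 1111  = hex F
  rows 4-7 [P1,P2=01]: 1111  = hex F
  rows 8-11 [P1,P2=10]: 1111  = hex F
  rows 12-15 [P1,P2=11]: 1111  = hex F
Output column (row 0 .. row 15) = 1111111111111111
Output column grouped in 4s = 1111 1111 1111 1111 = 0xFFFF
Convert to decimal digit by digit (value = value*16 + digit):
  F -> 15
  15*16 + 15 (F) = 255
  255*16 + 15 (F) = 4095
  4095*16 + 15 (F) = 65535
Decimal = 65535

65535


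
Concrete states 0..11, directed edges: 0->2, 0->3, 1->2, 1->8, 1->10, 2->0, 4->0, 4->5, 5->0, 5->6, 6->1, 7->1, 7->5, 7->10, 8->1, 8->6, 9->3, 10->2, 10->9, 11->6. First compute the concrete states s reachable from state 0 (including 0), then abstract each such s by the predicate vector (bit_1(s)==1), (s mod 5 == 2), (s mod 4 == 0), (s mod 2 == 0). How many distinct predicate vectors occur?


BFS from 0:
Concrete reachable: {0, 2, 3}
Abstract via predicates (bit_1(s)==1), (s mod 5 == 2), (s mod 4 == 0), (s mod 2 == 0):
  (0,0,1,1) <- {0}
  (1,0,0,0) <- {3}
  (1,1,0,1) <- {2}
Distinct abstract states = 3

3


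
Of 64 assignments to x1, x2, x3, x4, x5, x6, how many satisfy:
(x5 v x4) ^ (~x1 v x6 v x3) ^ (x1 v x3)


CNF with 3 clauses over 6 vars (64 assignments).
An assignment satisfies CNF iff every clause has >=1 true literal.
Check each row (bits = x1,x2,x3,x4,x5,x6; clause T/F shown):
  row 0 [000000]: clauses=FTF -> 0
  row 1 [000001]: clauses=FTF -> 0
  row 2 [000010]: clauses=TTF -> 0
  row 3 [000011]: clauses=TTF -> 0
  row 4 [000100]: clauses=TTF -> 0
  (every remaining row is evaluated the same way; all 64 results are listed next)
Full result column, 8 rows per line (x1,x2,x3 fixed per line; x4,x5,x6 runs 000..111 left to right):
  rows 0-7 [x1,x2,x3=000]: 00000000  (ones: 0)
  rows 8-15 [x1,x2,x3=001]: 00111111  (ones: 6)
  rows 16-23 [x1,x2,x3=010]: 00000000  (ones: 0)
  rows 24-31 [x1,x2,x3=011]: 00111111  (ones: 6)
  rows 32-39 [x1,x2,x3=100]: 00010101  (ones: 3)
  rows 40-47 [x1,x2,x3=101]: 00111111  (ones: 6)
  rows 48-55 [x1,x2,x3=110]: 00010101  (ones: 3)
  rows 56-63 [x1,x2,x3=111]: 00111111  (ones: 6)
Satisfying assignments = 0+6+0+6+3+6+3+6 = 30

30


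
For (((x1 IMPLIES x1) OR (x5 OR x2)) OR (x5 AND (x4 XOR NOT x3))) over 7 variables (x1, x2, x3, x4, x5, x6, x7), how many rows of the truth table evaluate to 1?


Formula: (((x1 IMPLIES x1) OR (x5 OR x2)) OR (x5 AND (x4 XOR NOT x3))) over 7 vars (128 rows)
Evaluate each row (x1, x2, x3, x4, x5, x6, x7 as bits, MSB first):
  row 0 [0000000]: (((0 IMPLIES 0) OR (0 OR 0)) OR (0 AND (0 XOR NOT 0))) -> 1
  row 1 [0000001]: (((0 IMPLIES 0) OR (0 OR 0)) OR (0 AND (0 XOR NOT 0))) -> 1
  row 2 [0000010]: (((0 IMPLIES 0) OR (0 OR 0)) OR (0 AND (0 XOR NOT 0))) -> 1
  row 3 [0000011]: (((0 IMPLIES 0) OR (0 OR 0)) OR (0 AND (0 XOR NOT 0))) -> 1
  row 4 [0000100]: (((0 IMPLIES 0) OR (1 OR 0)) OR (1 AND (0 XOR NOT 0))) -> 1
  (every remaining row is evaluated the same way; all 128 results are listed next)
Full result column, 8 rows per line (x1,x2,x3,x4 fixed per line; x5,x6,x7 runs 000..111 left to right):
  rows 0-7 [x1,x2,x3,x4=0000]: 11111111  (ones: 8)
  rows 8-15 [x1,x2,x3,x4=0001]: 11111111  (ones: 8)
  rows 16-23 [x1,x2,x3,x4=0010]: 11111111  (ones: 8)
  rows 24-31 [x1,x2,x3,x4=0011]: 11111111  (ones: 8)
  rows 32-39 [x1,x2,x3,x4=0100]: 11111111  (ones: 8)
  rows 40-47 [x1,x2,x3,x4=0101]: 11111111  (ones: 8)
  rows 48-55 [x1,x2,x3,x4=0110]: 11111111  (ones: 8)
  rows 56-63 [x1,x2,x3,x4=0111]: 11111111  (ones: 8)
  rows 64-71 [x1,x2,x3,x4=1000]: 11111111  (ones: 8)
  rows 72-79 [x1,x2,x3,x4=1001]: 11111111  (ones: 8)
  rows 80-87 [x1,x2,x3,x4=1010]: 11111111  (ones: 8)
  rows 88-95 [x1,x2,x3,x4=1011]: 11111111  (ones: 8)
  rows 96-103 [x1,x2,x3,x4=1100]: 11111111  (ones: 8)
  rows 104-111 [x1,x2,x3,x4=1101]: 11111111  (ones: 8)
  rows 112-119 [x1,x2,x3,x4=1110]: 11111111  (ones: 8)
  rows 120-127 [x1,x2,x3,x4=1111]: 11111111  (ones: 8)
Count of 1-rows = 8+8+8+8+8+8+8+8+8+8+8+8+8+8+8+8 = 128

128


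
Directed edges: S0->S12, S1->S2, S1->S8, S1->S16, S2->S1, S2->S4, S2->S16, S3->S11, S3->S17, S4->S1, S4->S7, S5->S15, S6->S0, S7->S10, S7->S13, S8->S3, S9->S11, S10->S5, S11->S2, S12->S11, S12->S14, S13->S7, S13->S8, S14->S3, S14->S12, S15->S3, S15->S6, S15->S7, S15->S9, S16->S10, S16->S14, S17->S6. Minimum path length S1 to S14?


BFS layer-by-layer from S1:
  dist 0: {S1}
  dist 1: {S2, S8, S16}
  dist 2: {S3, S4, S10, S14}
  -> S14 reached at distance 2
Shortest path length = 2

2


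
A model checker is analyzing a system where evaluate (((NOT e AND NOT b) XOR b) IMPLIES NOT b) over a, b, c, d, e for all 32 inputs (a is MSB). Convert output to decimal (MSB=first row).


Formula: (((NOT e AND NOT b) XOR b) IMPLIES NOT b) over a, b, c, d, e (32 rows)
Evaluate each row (bits = a,b,c,d,e, MSB first):
  row 0 [00000]: (((NOT 0 AND NOT 0) XOR 0) IMPLIES NOT 0) -> 1
  row 1 [00001]: (((NOT 1 AND NOT 0) XOR 0) IMPLIES NOT 0) -> 1
  row 2 [00010]: (((NOT 0 AND NOT 0) XOR 0) IMPLIES NOT 0) -> 1
  row 3 [00011]: (((NOT 1 AND NOT 0) XOR 0) IMPLIES NOT 0) -> 1
  row 4 [00100]: (((NOT 0 AND NOT 0) XOR 0) IMPLIES NOT 0) -> 1
  row 5 [00101]: (((NOT 1 AND NOT 0) XOR 0) IMPLIES NOT 0) -> 1
  row 6 [00110]: (((NOT 0 AND NOT 0) XOR 0) IMPLIES NOT 0) -> 1
  row 7 [00111]: (((NOT 1 AND NOT 0) XOR 0) IMPLIES NOT 0) -> 1
  row 8 [01000]: (((NOT 0 AND NOT 1) XOR 1) IMPLIES NOT 1) -> 0
  row 9 [01001]: (((NOT 1 AND NOT 1) XOR 1) IMPLIES NOT 1) -> 0
  row 10 [01010]: (((NOT 0 AND NOT 1) XOR 1) IMPLIES NOT 1) -> 0
  row 11 [01011]: (((NOT 1 AND NOT 1) XOR 1) IMPLIES NOT 1) -> 0
  row 12 [01100]: (((NOT 0 AND NOT 1) XOR 1) IMPLIES NOT 1) -> 0
  row 13 [01101]: (((NOT 1 AND NOT 1) XOR 1) IMPLIES NOT 1) -> 0
  row 14 [01110]: (((NOT 0 AND NOT 1) XOR 1) IMPLIES NOT 1) -> 0
  row 15 [01111]: (((NOT 1 AND NOT 1) XOR 1) IMPLIES NOT 1) -> 0
  row 16 [10000]: (((NOT 0 AND NOT 0) XOR 0) IMPLIES NOT 0) -> 1
  row 17 [10001]: (((NOT 1 AND NOT 0) XOR 0) IMPLIES NOT 0) -> 1
  row 18 [10010]: (((NOT 0 AND NOT 0) XOR 0) IMPLIES NOT 0) -> 1
  row 19 [10011]: (((NOT 1 AND NOT 0) XOR 0) IMPLIES NOT 0) -> 1
  row 20 [10100]: (((NOT 0 AND NOT 0) XOR 0) IMPLIES NOT 0) -> 1
  row 21 [10101]: (((NOT 1 AND NOT 0) XOR 0) IMPLIES NOT 0) -> 1
  row 22 [10110]: (((NOT 0 AND NOT 0) XOR 0) IMPLIES NOT 0) -> 1
  row 23 [10111]: (((NOT 1 AND NOT 0) XOR 0) IMPLIES NOT 0) -> 1
  row 24 [11000]: (((NOT 0 AND NOT 1) XOR 1) IMPLIES NOT 1) -> 0
  row 25 [11001]: (((NOT 1 AND NOT 1) XOR 1) IMPLIES NOT 1) -> 0
  row 26 [11010]: (((NOT 0 AND NOT 1) XOR 1) IMPLIES NOT 1) -> 0
  row 27 [11011]: (((NOT 1 AND NOT 1) XOR 1) IMPLIES NOT 1) -> 0
  row 28 [11100]: (((NOT 0 AND NOT 1) XOR 1) IMPLIES NOT 1) -> 0
  row 29 [11101]: (((NOT 1 AND NOT 1) XOR 1) IMPLIES NOT 1) -> 0
  row 30 [11110]: (((NOT 0 AND NOT 1) XOR 1) IMPLIES NOT 1) -> 0
  row 31 [11111]: (((NOT 1 AND NOT 1) XOR 1) IMPLIES NOT 1) -> 0
Full result column, 4 rows per line (a,b,c fixed per line; d,e runs 00..11 left to right):
  rows 0-3 [a,b,c=000]: 1111  = hex F
  rows 4-7 [a,b,c=001]: 1111  = hex F
  rows 8-11 [a,b,c=010]: 0000  = hex 0
  rows 12-15 [a,b,c=011]: 0000  = hex 0
  rows 16-19 [a,b,c=100]: 1111  = hex F
  rows 20-23 [a,b,c=101]: 1111  = hex F
  rows 24-27 [a,b,c=110]: 0000  = hex 0
  rows 28-31 [a,b,c=111]: 0000  = hex 0
Output column (row 0 .. row 31) = 11111111000000001111111100000000
Output column grouped in 4s = 1111 1111 0000 0000 1111 1111 0000 0000 = 0xFF00FF00
Convert to decimal digit by digit (value = value*16 + digit):
  F -> 15
  15*16 + 15 (F) = 255
  255*16 + 0 = 4080
  4080*16 + 0 = 65280
  65280*16 + 15 (F) = 1044495
  1044495*16 + 15 (F) = 16711935
  16711935*16 + 0 = 267390960
  267390960*16 + 0 = 4278255360
Decimal = 4278255360

4278255360


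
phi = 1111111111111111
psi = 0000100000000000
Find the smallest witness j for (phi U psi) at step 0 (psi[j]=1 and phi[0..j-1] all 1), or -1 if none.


(phi U psi) at 0: need smallest j with psi[j]=1 and phi[i]=1 for all i in [0,j).
Scan from step 0:
  step 0: phi=1, psi=0 -> continue
  step 1: phi=1, psi=0 -> continue
  step 2: phi=1, psi=0 -> continue
  step 3: phi=1, psi=0 -> continue
  step 4: psi=1 and phi held for [0,4) -> witness found
Witness step = 4

4


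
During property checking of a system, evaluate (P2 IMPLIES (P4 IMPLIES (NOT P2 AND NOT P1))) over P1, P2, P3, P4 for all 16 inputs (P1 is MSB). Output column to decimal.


Formula: (P2 IMPLIES (P4 IMPLIES (NOT P2 AND NOT P1))) over P1, P2, P3, P4 (16 rows)
Evaluate each row (bits = P1,P2,P3,P4, MSB first):
  row 0 [0000]: (0 IMPLIES (0 IMPLIES (NOT 0 AND NOT 0))) -> 1
  row 1 [0001]: (0 IMPLIES (1 IMPLIES (NOT 0 AND NOT 0))) -> 1
  row 2 [0010]: (0 IMPLIES (0 IMPLIES (NOT 0 AND NOT 0))) -> 1
  row 3 [0011]: (0 IMPLIES (1 IMPLIES (NOT 0 AND NOT 0))) -> 1
  row 4 [0100]: (1 IMPLIES (0 IMPLIES (NOT 1 AND NOT 0))) -> 1
  row 5 [0101]: (1 IMPLIES (1 IMPLIES (NOT 1 AND NOT 0))) -> 0
  row 6 [0110]: (1 IMPLIES (0 IMPLIES (NOT 1 AND NOT 0))) -> 1
  row 7 [0111]: (1 IMPLIES (1 IMPLIES (NOT 1 AND NOT 0))) -> 0
  row 8 [1000]: (0 IMPLIES (0 IMPLIES (NOT 0 AND NOT 1))) -> 1
  row 9 [1001]: (0 IMPLIES (1 IMPLIES (NOT 0 AND NOT 1))) -> 1
  row 10 [1010]: (0 IMPLIES (0 IMPLIES (NOT 0 AND NOT 1))) -> 1
  row 11 [1011]: (0 IMPLIES (1 IMPLIES (NOT 0 AND NOT 1))) -> 1
  row 12 [1100]: (1 IMPLIES (0 IMPLIES (NOT 1 AND NOT 1))) -> 1
  row 13 [1101]: (1 IMPLIES (1 IMPLIES (NOT 1 AND NOT 1))) -> 0
  row 14 [1110]: (1 IMPLIES (0 IMPLIES (NOT 1 AND NOT 1))) -> 1
  row 15 [1111]: (1 IMPLIES (1 IMPLIES (NOT 1 AND NOT 1))) -> 0
Full result column, 4 rows per line (P1,P2 fixed per line; P3,P4 runs 00..11 left to right):
  rows 0-3 [P1,P2=00]: 1111  = hex F
  rows 4-7 [P1,P2=01]: 1010  = hex A
  rows 8-11 [P1,P2=10]: 1111  = hex F
  rows 12-15 [P1,P2=11]: 1010  = hex A
Output column (row 0 .. row 15) = 1111101011111010
Output column grouped in 4s = 1111 1010 1111 1010 = 0xFAFA
Convert to decimal digit by digit (value = value*16 + digit):
  F -> 15
  15*16 + 10 (A) = 250
  250*16 + 15 (F) = 4015
  4015*16 + 10 (A) = 64250
Decimal = 64250

64250


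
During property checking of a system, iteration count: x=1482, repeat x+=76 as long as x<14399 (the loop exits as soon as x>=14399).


Step 1: x goes from 1482 toward 14399 by 76; the body runs while x<14399, so iterations = ceil((bound-start)/step)
Step 2: Distance=12917
Step 3: ceil(12917/76)=170

170


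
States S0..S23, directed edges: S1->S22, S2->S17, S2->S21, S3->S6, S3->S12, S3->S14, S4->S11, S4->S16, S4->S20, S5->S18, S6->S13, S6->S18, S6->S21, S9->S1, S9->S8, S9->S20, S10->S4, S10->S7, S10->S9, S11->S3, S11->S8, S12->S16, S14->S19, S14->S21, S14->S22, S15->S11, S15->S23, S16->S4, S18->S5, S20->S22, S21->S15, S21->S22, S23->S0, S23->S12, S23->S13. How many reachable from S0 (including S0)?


BFS from S0:
  layer 0: {S0}
Reachable set: {S0}
Count = 1

1


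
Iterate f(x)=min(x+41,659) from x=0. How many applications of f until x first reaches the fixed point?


Step 1: x=0, cap=659, increment=41
Step 2: x grows by 41 each step until capped at 659; fixed point is x=659
Step 3: iterations = ceil(659/41) = 17

17


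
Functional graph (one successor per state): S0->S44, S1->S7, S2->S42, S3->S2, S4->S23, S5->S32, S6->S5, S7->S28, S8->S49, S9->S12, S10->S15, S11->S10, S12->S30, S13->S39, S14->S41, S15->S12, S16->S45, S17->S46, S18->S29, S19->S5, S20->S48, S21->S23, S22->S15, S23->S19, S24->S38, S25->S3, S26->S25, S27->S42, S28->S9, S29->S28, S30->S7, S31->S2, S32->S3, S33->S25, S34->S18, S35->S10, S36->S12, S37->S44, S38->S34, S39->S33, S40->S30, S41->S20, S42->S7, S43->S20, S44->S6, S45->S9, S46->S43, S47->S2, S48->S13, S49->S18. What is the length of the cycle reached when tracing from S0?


Trace from S0 until a state repeats:
  S0 -> S44 -> S6 -> S5 -> S32 -> S3 -> S2 -> S42 -> S7 -> S28 -> S9 -> S12 -> S30 -> S7
S7 first seen at step 8, revisited at step 13.
Cycle length = 13 - 8 = 5

5


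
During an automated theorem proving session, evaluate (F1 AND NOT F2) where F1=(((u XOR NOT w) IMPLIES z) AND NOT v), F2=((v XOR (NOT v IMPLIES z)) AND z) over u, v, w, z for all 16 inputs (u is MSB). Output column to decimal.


F1 = (((u XOR NOT w) IMPLIES z) AND NOT v)
F2 = ((v XOR (NOT v IMPLIES z)) AND z)
Counterexample to F1=>F2 is where F1=1 and F2=0.
Evaluate each row (bits = u,v,w,z, MSB first):
  row 0 [0000]: F1=0 F2=0 -> F1&~F2 -> 0
  row 1 [0001]: F1=1 F2=1 -> F1&~F2 -> 0
  row 2 [0010]: F1=1 F2=0 -> F1&~F2 -> 1
  row 3 [0011]: F1=1 F2=1 -> F1&~F2 -> 0
  row 4 [0100]: F1=0 F2=0 -> F1&~F2 -> 0
  row 5 [0101]: F1=0 F2=0 -> F1&~F2 -> 0
  row 6 [0110]: F1=0 F2=0 -> F1&~F2 -> 0
  row 7 [0111]: F1=0 F2=0 -> F1&~F2 -> 0
  row 8 [1000]: F1=1 F2=0 -> F1&~F2 -> 1
  row 9 [1001]: F1=1 F2=1 -> F1&~F2 -> 0
  row 10 [1010]: F1=0 F2=0 -> F1&~F2 -> 0
  row 11 [1011]: F1=1 F2=1 -> F1&~F2 -> 0
  row 12 [1100]: F1=0 F2=0 -> F1&~F2 -> 0
  row 13 [1101]: F1=0 F2=0 -> F1&~F2 -> 0
  row 14 [1110]: F1=0 F2=0 -> F1&~F2 -> 0
  row 15 [1111]: F1=0 F2=0 -> F1&~F2 -> 0
Full result column, 4 rows per line (u,v fixed per line; w,z runs 00..11 left to right):
  rows 0-3 [u,v=00]: 0010  = hex 2
  rows 4-7 [u,v=01]: 0000  = hex 0
  rows 8-11 [u,v=10]: 1000  = hex 8
  rows 12-15 [u,v=11]: 0000  = hex 0
Counterexample vector (row 0 .. row 15) = 0010000010000000
Output column grouped in 4s = 0010 0000 1000 0000 = 0x2080
Convert to decimal digit by digit (value = value*16 + digit):
  2 -> 2
  2*16 + 0 = 32
  32*16 + 8 = 520
  520*16 + 0 = 8320
Decimal = 8320

8320


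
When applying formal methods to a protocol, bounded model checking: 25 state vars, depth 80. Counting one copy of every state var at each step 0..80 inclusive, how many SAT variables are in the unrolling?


BMC unrolls to depth k, creating one copy of each state var for steps 0..k.
Step count = 80 + 1 = 81 (steps 0 through 80)
Vars per step = 25
Total = 25 * 81 = 2025

2025


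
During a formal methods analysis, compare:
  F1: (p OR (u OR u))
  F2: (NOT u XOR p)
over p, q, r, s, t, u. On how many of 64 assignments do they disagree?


F1 = (p OR (u OR u))
F2 = (NOT u XOR p)
Evaluate both on each of 64 rows (bits = p,q,r,s,t,u):
  row 0 [000000]: F1=0 F2=1 (differ) -> 1
  row 1 [000001]: F1=1 F2=0 (differ) -> 1
  row 2 [000010]: F1=0 F2=1 (differ) -> 1
  row 3 [000011]: F1=1 F2=0 (differ) -> 1
  row 4 [000100]: F1=0 F2=1 (differ) -> 1
  (every remaining row is evaluated the same way; all 64 results are listed next)
Full result column, 8 rows per line (p,q,r fixed per line; s,t,u runs 000..111 left to right):
  rows 0-7 [p,q,r=000]: 11111111  (ones: 8)
  rows 8-15 [p,q,r=001]: 11111111  (ones: 8)
  rows 16-23 [p,q,r=010]: 11111111  (ones: 8)
  rows 24-31 [p,q,r=011]: 11111111  (ones: 8)
  rows 32-39 [p,q,r=100]: 10101010  (ones: 4)
  rows 40-47 [p,q,r=101]: 10101010  (ones: 4)
  rows 48-55 [p,q,r=110]: 10101010  (ones: 4)
  rows 56-63 [p,q,r=111]: 10101010  (ones: 4)
Disagreements = 8+8+8+8+4+4+4+4 = 48

48


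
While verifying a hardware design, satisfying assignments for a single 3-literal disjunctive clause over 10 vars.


Step 1: Total=2^10=1024
Step 2: Unsat when all 3 false: 2^7=128
Step 3: Sat=1024-128=896

896


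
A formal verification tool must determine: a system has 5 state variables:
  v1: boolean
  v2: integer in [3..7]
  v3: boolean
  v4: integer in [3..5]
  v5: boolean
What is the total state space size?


State space = product of domain sizes of all variables.
Domain sizes:
  v1 (boolean): 2
  v2 (integer in [3..7]): 5
  v3 (boolean): 2
  v4 (integer in [3..5]): 3
  v5 (boolean): 2
Product = 2 * 5 * 2 * 3 * 2 = 120

120


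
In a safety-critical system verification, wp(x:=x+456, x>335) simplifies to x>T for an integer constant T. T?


Formula: wp(x:=E, P) = P[E/x] (substitute E for x in postcondition)
Step 1: Postcondition: x>335
Step 2: Substitute x+456 for x: x+456>335
Step 3: Solve for x: x > 335-456 = -121

-121


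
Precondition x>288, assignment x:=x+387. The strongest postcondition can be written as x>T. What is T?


Formula: sp(P, x:=E) = exists old_x. (x = E[old_x/x]) AND P[old_x/x] (old_x is the value of x before the assignment; eliminate old_x by solving x = E[old_x/x] for old_x)
Step 1: Precondition P: x>288, i.e. old_x > 288
Step 2: Assignment gives x = old_x + 387, so old_x = x - 387
Step 3: Substitute into P: x - 387 > 288
Step 4: Simplify: x > 288+387 = 675

675


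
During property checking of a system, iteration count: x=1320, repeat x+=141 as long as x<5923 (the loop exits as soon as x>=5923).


Step 1: x goes from 1320 toward 5923 by 141; the body runs while x<5923, so iterations = ceil((bound-start)/step)
Step 2: Distance=4603
Step 3: ceil(4603/141)=33

33


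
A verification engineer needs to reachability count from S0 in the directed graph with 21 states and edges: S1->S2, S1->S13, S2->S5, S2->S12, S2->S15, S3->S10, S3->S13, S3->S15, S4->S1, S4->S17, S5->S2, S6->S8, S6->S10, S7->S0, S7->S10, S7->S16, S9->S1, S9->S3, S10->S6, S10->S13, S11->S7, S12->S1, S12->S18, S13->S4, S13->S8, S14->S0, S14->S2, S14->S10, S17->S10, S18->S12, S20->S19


BFS from S0:
  layer 0: {S0}
Reachable set: {S0}
Count = 1

1


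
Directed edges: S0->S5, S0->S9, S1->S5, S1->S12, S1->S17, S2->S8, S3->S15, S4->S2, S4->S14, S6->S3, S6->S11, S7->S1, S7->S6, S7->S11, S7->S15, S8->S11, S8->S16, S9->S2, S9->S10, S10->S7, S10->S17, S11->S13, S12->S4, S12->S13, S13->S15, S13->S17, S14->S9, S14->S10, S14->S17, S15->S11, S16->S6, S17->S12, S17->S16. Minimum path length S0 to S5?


BFS layer-by-layer from S0:
  dist 0: {S0}
  dist 1: {S5, S9}
  -> S5 reached at distance 1
Shortest path length = 1

1


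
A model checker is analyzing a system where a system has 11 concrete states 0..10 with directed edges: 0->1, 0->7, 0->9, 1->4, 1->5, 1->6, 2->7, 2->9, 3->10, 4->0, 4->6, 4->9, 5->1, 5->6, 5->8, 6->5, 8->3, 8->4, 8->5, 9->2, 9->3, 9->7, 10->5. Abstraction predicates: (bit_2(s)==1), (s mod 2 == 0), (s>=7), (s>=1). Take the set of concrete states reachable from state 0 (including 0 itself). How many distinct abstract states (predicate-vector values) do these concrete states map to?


BFS from 0:
Concrete reachable: {0, 1, 2, 3, 4, 5, 6, 7, 8, 9, 10}
Abstract via predicates (bit_2(s)==1), (s mod 2 == 0), (s>=7), (s>=1):
  (0,0,0,1) <- {1, 3}
  (0,0,1,1) <- {9}
  (0,1,0,0) <- {0}
  (0,1,0,1) <- {2}
  (0,1,1,1) <- {8, 10}
  (1,0,0,1) <- {5}
  (1,0,1,1) <- {7}
  (1,1,0,1) <- {4, 6}
Distinct abstract states = 8

8


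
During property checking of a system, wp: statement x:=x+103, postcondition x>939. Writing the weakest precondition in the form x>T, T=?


Formula: wp(x:=E, P) = P[E/x] (substitute E for x in postcondition)
Step 1: Postcondition: x>939
Step 2: Substitute x+103 for x: x+103>939
Step 3: Solve for x: x > 939-103 = 836

836


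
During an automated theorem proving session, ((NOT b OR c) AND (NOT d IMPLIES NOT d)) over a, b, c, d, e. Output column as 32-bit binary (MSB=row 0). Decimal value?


Formula: ((NOT b OR c) AND (NOT d IMPLIES NOT d)) over a, b, c, d, e (32 rows)
Evaluate each row (bits = a,b,c,d,e, MSB first):
  row 0 [00000]: ((NOT 0 OR 0) AND (NOT 0 IMPLIES NOT 0)) -> 1
  row 1 [00001]: ((NOT 0 OR 0) AND (NOT 0 IMPLIES NOT 0)) -> 1
  row 2 [00010]: ((NOT 0 OR 0) AND (NOT 1 IMPLIES NOT 1)) -> 1
  row 3 [00011]: ((NOT 0 OR 0) AND (NOT 1 IMPLIES NOT 1)) -> 1
  row 4 [00100]: ((NOT 0 OR 1) AND (NOT 0 IMPLIES NOT 0)) -> 1
  row 5 [00101]: ((NOT 0 OR 1) AND (NOT 0 IMPLIES NOT 0)) -> 1
  row 6 [00110]: ((NOT 0 OR 1) AND (NOT 1 IMPLIES NOT 1)) -> 1
  row 7 [00111]: ((NOT 0 OR 1) AND (NOT 1 IMPLIES NOT 1)) -> 1
  row 8 [01000]: ((NOT 1 OR 0) AND (NOT 0 IMPLIES NOT 0)) -> 0
  row 9 [01001]: ((NOT 1 OR 0) AND (NOT 0 IMPLIES NOT 0)) -> 0
  row 10 [01010]: ((NOT 1 OR 0) AND (NOT 1 IMPLIES NOT 1)) -> 0
  row 11 [01011]: ((NOT 1 OR 0) AND (NOT 1 IMPLIES NOT 1)) -> 0
  row 12 [01100]: ((NOT 1 OR 1) AND (NOT 0 IMPLIES NOT 0)) -> 1
  row 13 [01101]: ((NOT 1 OR 1) AND (NOT 0 IMPLIES NOT 0)) -> 1
  row 14 [01110]: ((NOT 1 OR 1) AND (NOT 1 IMPLIES NOT 1)) -> 1
  row 15 [01111]: ((NOT 1 OR 1) AND (NOT 1 IMPLIES NOT 1)) -> 1
  row 16 [10000]: ((NOT 0 OR 0) AND (NOT 0 IMPLIES NOT 0)) -> 1
  row 17 [10001]: ((NOT 0 OR 0) AND (NOT 0 IMPLIES NOT 0)) -> 1
  row 18 [10010]: ((NOT 0 OR 0) AND (NOT 1 IMPLIES NOT 1)) -> 1
  row 19 [10011]: ((NOT 0 OR 0) AND (NOT 1 IMPLIES NOT 1)) -> 1
  row 20 [10100]: ((NOT 0 OR 1) AND (NOT 0 IMPLIES NOT 0)) -> 1
  row 21 [10101]: ((NOT 0 OR 1) AND (NOT 0 IMPLIES NOT 0)) -> 1
  row 22 [10110]: ((NOT 0 OR 1) AND (NOT 1 IMPLIES NOT 1)) -> 1
  row 23 [10111]: ((NOT 0 OR 1) AND (NOT 1 IMPLIES NOT 1)) -> 1
  row 24 [11000]: ((NOT 1 OR 0) AND (NOT 0 IMPLIES NOT 0)) -> 0
  row 25 [11001]: ((NOT 1 OR 0) AND (NOT 0 IMPLIES NOT 0)) -> 0
  row 26 [11010]: ((NOT 1 OR 0) AND (NOT 1 IMPLIES NOT 1)) -> 0
  row 27 [11011]: ((NOT 1 OR 0) AND (NOT 1 IMPLIES NOT 1)) -> 0
  row 28 [11100]: ((NOT 1 OR 1) AND (NOT 0 IMPLIES NOT 0)) -> 1
  row 29 [11101]: ((NOT 1 OR 1) AND (NOT 0 IMPLIES NOT 0)) -> 1
  row 30 [11110]: ((NOT 1 OR 1) AND (NOT 1 IMPLIES NOT 1)) -> 1
  row 31 [11111]: ((NOT 1 OR 1) AND (NOT 1 IMPLIES NOT 1)) -> 1
Full result column, 4 rows per line (a,b,c fixed per line; d,e runs 00..11 left to right):
  rows 0-3 [a,b,c=000]: 1111  = hex F
  rows 4-7 [a,b,c=001]: 1111  = hex F
  rows 8-11 [a,b,c=010]: 0000  = hex 0
  rows 12-15 [a,b,c=011]: 1111  = hex F
  rows 16-19 [a,b,c=100]: 1111  = hex F
  rows 20-23 [a,b,c=101]: 1111  = hex F
  rows 24-27 [a,b,c=110]: 0000  = hex 0
  rows 28-31 [a,b,c=111]: 1111  = hex F
Output column (row 0 .. row 31) = 11111111000011111111111100001111
Output column grouped in 4s = 1111 1111 0000 1111 1111 1111 0000 1111 = 0xFF0FFF0F
Convert to decimal digit by digit (value = value*16 + digit):
  F -> 15
  15*16 + 15 (F) = 255
  255*16 + 0 = 4080
  4080*16 + 15 (F) = 65295
  65295*16 + 15 (F) = 1044735
  1044735*16 + 15 (F) = 16715775
  16715775*16 + 0 = 267452400
  267452400*16 + 15 (F) = 4279238415
Decimal = 4279238415

4279238415


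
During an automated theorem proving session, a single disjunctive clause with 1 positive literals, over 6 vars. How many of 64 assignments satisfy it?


Step 1: Total=2^6=64
Step 2: Unsat when all 1 false: 2^5=32
Step 3: Sat=64-32=32

32


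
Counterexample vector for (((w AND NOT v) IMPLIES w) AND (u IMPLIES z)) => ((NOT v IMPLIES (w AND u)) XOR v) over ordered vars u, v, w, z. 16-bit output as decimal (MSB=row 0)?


F1 = (((w AND NOT v) IMPLIES w) AND (u IMPLIES z))
F2 = ((NOT v IMPLIES (w AND u)) XOR v)
Counterexample to F1=>F2 is where F1=1 and F2=0.
Evaluate each row (bits = u,v,w,z, MSB first):
  row 0 [0000]: F1=1 F2=0 -> F1&~F2 -> 1
  row 1 [0001]: F1=1 F2=0 -> F1&~F2 -> 1
  row 2 [0010]: F1=1 F2=0 -> F1&~F2 -> 1
  row 3 [0011]: F1=1 F2=0 -> F1&~F2 -> 1
  row 4 [0100]: F1=1 F2=0 -> F1&~F2 -> 1
  row 5 [0101]: F1=1 F2=0 -> F1&~F2 -> 1
  row 6 [0110]: F1=1 F2=0 -> F1&~F2 -> 1
  row 7 [0111]: F1=1 F2=0 -> F1&~F2 -> 1
  row 8 [1000]: F1=0 F2=0 -> F1&~F2 -> 0
  row 9 [1001]: F1=1 F2=0 -> F1&~F2 -> 1
  row 10 [1010]: F1=0 F2=1 -> F1&~F2 -> 0
  row 11 [1011]: F1=1 F2=1 -> F1&~F2 -> 0
  row 12 [1100]: F1=0 F2=0 -> F1&~F2 -> 0
  row 13 [1101]: F1=1 F2=0 -> F1&~F2 -> 1
  row 14 [1110]: F1=0 F2=0 -> F1&~F2 -> 0
  row 15 [1111]: F1=1 F2=0 -> F1&~F2 -> 1
Full result column, 4 rows per line (u,v fixed per line; w,z runs 00..11 left to right):
  rows 0-3 [u,v=00]: 1111  = hex F
  rows 4-7 [u,v=01]: 1111  = hex F
  rows 8-11 [u,v=10]: 0100  = hex 4
  rows 12-15 [u,v=11]: 0101  = hex 5
Counterexample vector (row 0 .. row 15) = 1111111101000101
Output column grouped in 4s = 1111 1111 0100 0101 = 0xFF45
Convert to decimal digit by digit (value = value*16 + digit):
  F -> 15
  15*16 + 15 (F) = 255
  255*16 + 4 = 4084
  4084*16 + 5 = 65349
Decimal = 65349

65349


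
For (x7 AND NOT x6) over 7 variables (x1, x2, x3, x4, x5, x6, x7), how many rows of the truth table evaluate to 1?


Formula: (x7 AND NOT x6) over 7 vars (128 rows)
Evaluate each row (x1, x2, x3, x4, x5, x6, x7 as bits, MSB first):
  row 0 [0000000]: (0 AND NOT 0) -> 0
  row 1 [0000001]: (1 AND NOT 0) -> 1
  row 2 [0000010]: (0 AND NOT 1) -> 0
  row 3 [0000011]: (1 AND NOT 1) -> 0
  row 4 [0000100]: (0 AND NOT 0) -> 0
  (every remaining row is evaluated the same way; all 128 results are listed next)
Full result column, 8 rows per line (x1,x2,x3,x4 fixed per line; x5,x6,x7 runs 000..111 left to right):
  rows 0-7 [x1,x2,x3,x4=0000]: 01000100  (ones: 2)
  rows 8-15 [x1,x2,x3,x4=0001]: 01000100  (ones: 2)
  rows 16-23 [x1,x2,x3,x4=0010]: 01000100  (ones: 2)
  rows 24-31 [x1,x2,x3,x4=0011]: 01000100  (ones: 2)
  rows 32-39 [x1,x2,x3,x4=0100]: 01000100  (ones: 2)
  rows 40-47 [x1,x2,x3,x4=0101]: 01000100  (ones: 2)
  rows 48-55 [x1,x2,x3,x4=0110]: 01000100  (ones: 2)
  rows 56-63 [x1,x2,x3,x4=0111]: 01000100  (ones: 2)
  rows 64-71 [x1,x2,x3,x4=1000]: 01000100  (ones: 2)
  rows 72-79 [x1,x2,x3,x4=1001]: 01000100  (ones: 2)
  rows 80-87 [x1,x2,x3,x4=1010]: 01000100  (ones: 2)
  rows 88-95 [x1,x2,x3,x4=1011]: 01000100  (ones: 2)
  rows 96-103 [x1,x2,x3,x4=1100]: 01000100  (ones: 2)
  rows 104-111 [x1,x2,x3,x4=1101]: 01000100  (ones: 2)
  rows 112-119 [x1,x2,x3,x4=1110]: 01000100  (ones: 2)
  rows 120-127 [x1,x2,x3,x4=1111]: 01000100  (ones: 2)
Count of 1-rows = 2+2+2+2+2+2+2+2+2+2+2+2+2+2+2+2 = 32

32


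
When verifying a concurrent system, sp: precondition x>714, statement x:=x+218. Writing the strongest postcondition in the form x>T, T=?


Formula: sp(P, x:=E) = exists old_x. (x = E[old_x/x]) AND P[old_x/x] (old_x is the value of x before the assignment; eliminate old_x by solving x = E[old_x/x] for old_x)
Step 1: Precondition P: x>714, i.e. old_x > 714
Step 2: Assignment gives x = old_x + 218, so old_x = x - 218
Step 3: Substitute into P: x - 218 > 714
Step 4: Simplify: x > 714+218 = 932

932


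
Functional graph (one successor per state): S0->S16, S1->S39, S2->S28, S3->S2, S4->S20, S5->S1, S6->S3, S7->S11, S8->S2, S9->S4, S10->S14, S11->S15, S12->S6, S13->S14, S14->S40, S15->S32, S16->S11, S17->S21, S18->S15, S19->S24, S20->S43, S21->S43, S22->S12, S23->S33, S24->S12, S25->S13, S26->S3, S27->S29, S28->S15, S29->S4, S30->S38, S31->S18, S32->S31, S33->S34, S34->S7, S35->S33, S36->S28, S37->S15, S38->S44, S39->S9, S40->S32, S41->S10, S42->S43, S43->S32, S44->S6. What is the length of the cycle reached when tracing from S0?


Trace from S0 until a state repeats:
  S0 -> S16 -> S11 -> S15 -> S32 -> S31 -> S18 -> S15
S15 first seen at step 3, revisited at step 7.
Cycle length = 7 - 3 = 4

4


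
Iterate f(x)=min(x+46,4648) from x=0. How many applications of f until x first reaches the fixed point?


Step 1: x=0, cap=4648, increment=46
Step 2: x grows by 46 each step until capped at 4648; fixed point is x=4648
Step 3: iterations = ceil(4648/46) = 102

102


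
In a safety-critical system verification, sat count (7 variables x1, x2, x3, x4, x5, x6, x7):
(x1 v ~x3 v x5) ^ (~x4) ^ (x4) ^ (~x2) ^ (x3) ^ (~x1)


CNF with 6 clauses over 7 vars (128 assignments).
An assignment satisfies CNF iff every clause has >=1 true literal.
Check each row (bits = x1,x2,x3,x4,x5,x6,x7; clause T/F shown):
  row 0 [0000000]: clauses=TTFTFT -> 0
  row 1 [0000001]: clauses=TTFTFT -> 0
  row 2 [0000010]: clauses=TTFTFT -> 0
  row 3 [0000011]: clauses=TTFTFT -> 0
  row 4 [0000100]: clauses=TTFTFT -> 0
  (every remaining row is evaluated the same way; all 128 results are listed next)
Full result column, 8 rows per line (x1,x2,x3,x4 fixed per line; x5,x6,x7 runs 000..111 left to right):
  rows 0-7 [x1,x2,x3,x4=0000]: 00000000  (ones: 0)
  rows 8-15 [x1,x2,x3,x4=0001]: 00000000  (ones: 0)
  rows 16-23 [x1,x2,x3,x4=0010]: 00000000  (ones: 0)
  rows 24-31 [x1,x2,x3,x4=0011]: 00000000  (ones: 0)
  rows 32-39 [x1,x2,x3,x4=0100]: 00000000  (ones: 0)
  rows 40-47 [x1,x2,x3,x4=0101]: 00000000  (ones: 0)
  rows 48-55 [x1,x2,x3,x4=0110]: 00000000  (ones: 0)
  rows 56-63 [x1,x2,x3,x4=0111]: 00000000  (ones: 0)
  rows 64-71 [x1,x2,x3,x4=1000]: 00000000  (ones: 0)
  rows 72-79 [x1,x2,x3,x4=1001]: 00000000  (ones: 0)
  rows 80-87 [x1,x2,x3,x4=1010]: 00000000  (ones: 0)
  rows 88-95 [x1,x2,x3,x4=1011]: 00000000  (ones: 0)
  rows 96-103 [x1,x2,x3,x4=1100]: 00000000  (ones: 0)
  rows 104-111 [x1,x2,x3,x4=1101]: 00000000  (ones: 0)
  rows 112-119 [x1,x2,x3,x4=1110]: 00000000  (ones: 0)
  rows 120-127 [x1,x2,x3,x4=1111]: 00000000  (ones: 0)
Satisfying assignments = 0+0+0+0+0+0+0+0+0+0+0+0+0+0+0+0 = 0

0


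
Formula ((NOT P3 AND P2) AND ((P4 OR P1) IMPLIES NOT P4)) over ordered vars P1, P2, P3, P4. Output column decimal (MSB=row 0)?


Formula: ((NOT P3 AND P2) AND ((P4 OR P1) IMPLIES NOT P4)) over P1, P2, P3, P4 (16 rows)
Evaluate each row (bits = P1,P2,P3,P4, MSB first):
  row 0 [0000]: ((NOT 0 AND 0) AND ((0 OR 0) IMPLIES NOT 0)) -> 0
  row 1 [0001]: ((NOT 0 AND 0) AND ((1 OR 0) IMPLIES NOT 1)) -> 0
  row 2 [0010]: ((NOT 1 AND 0) AND ((0 OR 0) IMPLIES NOT 0)) -> 0
  row 3 [0011]: ((NOT 1 AND 0) AND ((1 OR 0) IMPLIES NOT 1)) -> 0
  row 4 [0100]: ((NOT 0 AND 1) AND ((0 OR 0) IMPLIES NOT 0)) -> 1
  row 5 [0101]: ((NOT 0 AND 1) AND ((1 OR 0) IMPLIES NOT 1)) -> 0
  row 6 [0110]: ((NOT 1 AND 1) AND ((0 OR 0) IMPLIES NOT 0)) -> 0
  row 7 [0111]: ((NOT 1 AND 1) AND ((1 OR 0) IMPLIES NOT 1)) -> 0
  row 8 [1000]: ((NOT 0 AND 0) AND ((0 OR 1) IMPLIES NOT 0)) -> 0
  row 9 [1001]: ((NOT 0 AND 0) AND ((1 OR 1) IMPLIES NOT 1)) -> 0
  row 10 [1010]: ((NOT 1 AND 0) AND ((0 OR 1) IMPLIES NOT 0)) -> 0
  row 11 [1011]: ((NOT 1 AND 0) AND ((1 OR 1) IMPLIES NOT 1)) -> 0
  row 12 [1100]: ((NOT 0 AND 1) AND ((0 OR 1) IMPLIES NOT 0)) -> 1
  row 13 [1101]: ((NOT 0 AND 1) AND ((1 OR 1) IMPLIES NOT 1)) -> 0
  row 14 [1110]: ((NOT 1 AND 1) AND ((0 OR 1) IMPLIES NOT 0)) -> 0
  row 15 [1111]: ((NOT 1 AND 1) AND ((1 OR 1) IMPLIES NOT 1)) -> 0
Full result column, 4 rows per line (P1,P2 fixed per line; P3,P4 runs 00..11 left to right):
  rows 0-3 [P1,P2=00]: 0000  = hex 0
  rows 4-7 [P1,P2=01]: 1000  = hex 8
  rows 8-11 [P1,P2=10]: 0000  = hex 0
  rows 12-15 [P1,P2=11]: 1000  = hex 8
Output column (row 0 .. row 15) = 0000100000001000
Output column grouped in 4s = 0000 1000 0000 1000 = 0x0808
Convert to decimal digit by digit (value = value*16 + digit):
  0 -> 0
  0*16 + 8 = 8
  8*16 + 0 = 128
  128*16 + 8 = 2056
Decimal = 2056

2056


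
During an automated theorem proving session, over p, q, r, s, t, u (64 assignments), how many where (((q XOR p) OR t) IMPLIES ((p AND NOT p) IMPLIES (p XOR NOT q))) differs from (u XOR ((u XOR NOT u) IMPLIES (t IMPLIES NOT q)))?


F1 = (((q XOR p) OR t) IMPLIES ((p AND NOT p) IMPLIES (p XOR NOT q)))
F2 = (u XOR ((u XOR NOT u) IMPLIES (t IMPLIES NOT q)))
Evaluate both on each of 64 rows (bits = p,q,r,s,t,u):
  row 0 [000000]: F1=1 F2=1 -> 0
  row 1 [000001]: F1=1 F2=0 (differ) -> 1
  row 2 [000010]: F1=1 F2=1 -> 0
  row 3 [000011]: F1=1 F2=0 (differ) -> 1
  row 4 [000100]: F1=1 F2=1 -> 0
  (every remaining row is evaluated the same way; all 64 results are listed next)
Full result column, 8 rows per line (p,q,r fixed per line; s,t,u runs 000..111 left to right):
  rows 0-7 [p,q,r=000]: 01010101  (ones: 4)
  rows 8-15 [p,q,r=001]: 01010101  (ones: 4)
  rows 16-23 [p,q,r=010]: 01100110  (ones: 4)
  rows 24-31 [p,q,r=011]: 01100110  (ones: 4)
  rows 32-39 [p,q,r=100]: 01010101  (ones: 4)
  rows 40-47 [p,q,r=101]: 01010101  (ones: 4)
  rows 48-55 [p,q,r=110]: 01100110  (ones: 4)
  rows 56-63 [p,q,r=111]: 01100110  (ones: 4)
Disagreements = 4+4+4+4+4+4+4+4 = 32

32


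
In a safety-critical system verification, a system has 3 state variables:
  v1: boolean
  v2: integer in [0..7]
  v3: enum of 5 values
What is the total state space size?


State space = product of domain sizes of all variables.
Domain sizes:
  v1 (boolean): 2
  v2 (integer in [0..7]): 8
  v3 (enum of 5 values): 5
Product = 2 * 8 * 5 = 80

80


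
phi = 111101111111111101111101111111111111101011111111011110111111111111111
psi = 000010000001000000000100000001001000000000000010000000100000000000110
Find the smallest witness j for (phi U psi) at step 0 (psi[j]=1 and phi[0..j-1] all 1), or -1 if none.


(phi U psi) at 0: need smallest j with psi[j]=1 and phi[i]=1 for all i in [0,j).
Scan from step 0:
  step 0: phi=1, psi=0 -> continue
  step 1: phi=1, psi=0 -> continue
  step 2: phi=1, psi=0 -> continue
  step 3: phi=1, psi=0 -> continue
  step 4: psi=1 and phi held for [0,4) -> witness found
Witness step = 4

4


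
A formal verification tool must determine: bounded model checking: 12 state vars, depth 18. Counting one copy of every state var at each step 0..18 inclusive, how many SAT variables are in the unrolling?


BMC unrolls to depth k, creating one copy of each state var for steps 0..k.
Step count = 18 + 1 = 19 (steps 0 through 18)
Vars per step = 12
Total = 12 * 19 = 228

228
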